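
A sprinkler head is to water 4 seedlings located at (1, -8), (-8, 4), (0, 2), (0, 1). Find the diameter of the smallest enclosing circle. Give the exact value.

A smallest enclosing disk is always determined by at most three of the input points on its boundary.
The farthest pair is (1, -8)–(-8, 4) with squared distance 225. The circle on this segment as diameter has centre (-3.5, -2) and r² = 225/4 = 56.25.
Check (0, 2): distance² to centre = 28.25 ≤ 56.25, so it lies inside.
All remaining points lie in this disk, and no smaller disk contains both endpoints, so this is the minimum enclosing circle.
Diameter = 2r = 2√(56.25) = 15.

15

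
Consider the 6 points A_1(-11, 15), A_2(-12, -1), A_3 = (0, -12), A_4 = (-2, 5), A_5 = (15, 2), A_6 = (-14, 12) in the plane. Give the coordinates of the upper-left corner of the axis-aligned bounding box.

(-14, 15)

x-range [-14, 15], y-range [-12, 15].
The upper-left corner is (-14, 15).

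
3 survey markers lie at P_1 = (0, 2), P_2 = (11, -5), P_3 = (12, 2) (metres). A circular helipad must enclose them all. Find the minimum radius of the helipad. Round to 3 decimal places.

Side lengths²: P_1P_2² = 170, P_1P_3² = 144, P_2P_3² = 50.
Since P_1P_2² = 170 < 144 + 50 = 194, the triangle is acute, so the smallest enclosing circle is the circumcircle.
Circumcentre = (6, -5/7), r² = 2125/49.
r = √(2125/49) ≈ 6.585.

6.585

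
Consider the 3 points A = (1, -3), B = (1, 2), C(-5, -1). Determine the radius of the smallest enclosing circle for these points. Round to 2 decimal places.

Side lengths²: AB² = 25, AC² = 40, BC² = 45.
Since BC² = 45 < 40 + 25 = 65, the triangle is acute, so the smallest enclosing circle is the circumcircle.
Circumcentre = (-1.5, -0.5), r² = 12.5.
r = √(12.5) ≈ 3.54.

3.54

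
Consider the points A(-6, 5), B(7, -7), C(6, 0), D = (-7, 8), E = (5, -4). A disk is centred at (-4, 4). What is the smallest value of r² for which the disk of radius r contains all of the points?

The required radius is the distance from (-4, 4) to the farthest point.
Squared distances: 5, 242, 116, 25, 145.
Maximum is 242, attained at B.

242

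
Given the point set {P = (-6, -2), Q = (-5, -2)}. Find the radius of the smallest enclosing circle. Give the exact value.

The smallest circle enclosing two points has them as diameter endpoints.
Centre = midpoint = (-5.5, -2); r² = |PQ|²/4 = 1/4 = 0.25.
r = √(0.25) = 0.5.

0.5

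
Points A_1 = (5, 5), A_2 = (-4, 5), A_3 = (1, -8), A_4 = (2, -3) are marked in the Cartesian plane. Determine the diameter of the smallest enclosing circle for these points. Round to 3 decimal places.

The minimum enclosing circle is determined by three boundary points: A_1, A_2, A_3.
Their circumcentre is (0.5, -19/26) with r² = 17945/338.
The farthest remaining point A_4 is at distance² 2501/338 ≤ 17945/338.
Diameter = 2r = 2√(17945/338) ≈ 14.573.

14.573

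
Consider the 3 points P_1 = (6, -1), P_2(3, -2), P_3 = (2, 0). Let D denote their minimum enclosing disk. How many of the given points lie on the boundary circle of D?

2

Side lengths²: P_1P_2² = 10, P_1P_3² = 17, P_2P_3² = 5.
Since P_1P_3² = 17 ≥ 10 + 5 = 15, the angle opposite P_1P_3 is not acute, so the smallest enclosing circle has P_1P_3 as diameter.
Centre = midpoint of P_1P_3 = (4, -0.5), r² = 17/4 = 4.25.
The points at distance exactly r from the centre are P_1, P_3 — 2 points.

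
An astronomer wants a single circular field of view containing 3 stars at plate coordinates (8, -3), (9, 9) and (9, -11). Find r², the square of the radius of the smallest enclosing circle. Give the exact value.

100

Call the three points A, B, C in the order given.
Side lengths²: AB² = 145, AC² = 65, BC² = 400.
Since BC² = 400 ≥ 145 + 65 = 210, the angle opposite BC is not acute, so the smallest enclosing circle has BC as diameter.
Centre = midpoint of BC = (9, -1), r² = 400/4 = 100.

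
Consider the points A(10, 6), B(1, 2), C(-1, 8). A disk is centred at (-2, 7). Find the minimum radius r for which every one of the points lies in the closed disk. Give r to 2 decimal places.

The required radius is the distance from (-2, 7) to the farthest point.
Squared distances: 145, 34, 2.
Maximum is 145, attained at A.
r = √145 ≈ 12.04.

12.04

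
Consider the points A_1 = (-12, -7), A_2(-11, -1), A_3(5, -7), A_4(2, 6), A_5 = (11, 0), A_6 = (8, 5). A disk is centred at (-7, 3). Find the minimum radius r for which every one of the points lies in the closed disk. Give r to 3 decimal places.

18.248

The required radius is the distance from (-7, 3) to the farthest point.
Squared distances: 125, 32, 244, 90, 333, 229.
Maximum is 333, attained at A_5.
r = √333 ≈ 18.248.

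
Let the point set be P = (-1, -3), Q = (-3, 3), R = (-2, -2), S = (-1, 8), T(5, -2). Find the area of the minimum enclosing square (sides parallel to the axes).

The bounding box has width 8 and height 11.
An axis-aligned square enclosing the set must have side ≥ max(width, height).
So the minimum side is max(8, 11) = 11.
Area = 11² = 121.

121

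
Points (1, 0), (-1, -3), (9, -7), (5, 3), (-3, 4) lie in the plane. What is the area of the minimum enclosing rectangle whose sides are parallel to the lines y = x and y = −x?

In coordinates u = x + y, v = x − y the rectangle is axis-aligned; the map (x,y)→(u,v) scales areas by 2.
u-values: 1, -4, 2, 8, 1; range = 8 − (-4) = 12.
v-values: 1, 2, 16, 2, -7; range = 16 − (-7) = 23.
Area = (12 × 23) / 2 = 138.

138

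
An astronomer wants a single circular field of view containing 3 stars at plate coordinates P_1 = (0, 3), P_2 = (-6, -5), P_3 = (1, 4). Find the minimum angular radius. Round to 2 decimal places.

5.70

Side lengths²: P_1P_2² = 100, P_1P_3² = 2, P_2P_3² = 130.
Since P_2P_3² = 130 ≥ 100 + 2 = 102, the angle opposite P_2P_3 is not acute, so the smallest enclosing circle has P_2P_3 as diameter.
Centre = midpoint of P_2P_3 = (-2.5, -0.5), r² = 130/4 = 32.5.
r = √(32.5) ≈ 5.70.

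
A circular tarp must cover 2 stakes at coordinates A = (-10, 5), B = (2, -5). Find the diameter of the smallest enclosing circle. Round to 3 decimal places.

15.620

The smallest circle enclosing two points has them as diameter endpoints.
Centre = midpoint = (-4, 0); r² = |AB|²/4 = 244/4 = 61.
Diameter = 2r = 2√61 ≈ 15.620.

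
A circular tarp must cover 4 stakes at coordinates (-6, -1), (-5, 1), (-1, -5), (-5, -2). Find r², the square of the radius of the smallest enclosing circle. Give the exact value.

A smallest enclosing disk is always determined by at most three of the input points on its boundary.
The farthest pair is (-5, 1)–(-1, -5) with squared distance 52. The circle on this segment as diameter has centre (-3, -2) and r² = 52/4 = 13.
Check (-6, -1): distance² to centre = 10 ≤ 13, so it lies inside.
All remaining points lie in this disk, and no smaller disk contains both endpoints, so this is the minimum enclosing circle.

13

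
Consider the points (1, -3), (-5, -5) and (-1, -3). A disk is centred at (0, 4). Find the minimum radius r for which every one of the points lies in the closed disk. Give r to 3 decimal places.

10.296

The required radius is the distance from (0, 4) to the farthest point.
Squared distances: 50, 106, 50.
Maximum is 106, attained at (-5, -5).
r = √106 ≈ 10.296.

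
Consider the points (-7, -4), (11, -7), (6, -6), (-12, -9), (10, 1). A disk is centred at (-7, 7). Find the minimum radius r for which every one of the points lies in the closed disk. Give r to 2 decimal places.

22.80

The required radius is the distance from (-7, 7) to the farthest point.
Squared distances: 121, 520, 338, 281, 325.
Maximum is 520, attained at (11, -7).
r = √520 ≈ 22.80.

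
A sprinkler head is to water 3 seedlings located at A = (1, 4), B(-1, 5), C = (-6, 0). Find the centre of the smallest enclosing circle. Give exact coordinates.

Side lengths²: AB² = 5, AC² = 65, BC² = 50.
Since AC² = 65 ≥ 50 + 5 = 55, the angle opposite AC is not acute, so the smallest enclosing circle has AC as diameter.
Centre = midpoint of AC = (-2.5, 2), r² = 65/4 = 16.25.
Centre = (-2.5, 2).

(-2.5, 2)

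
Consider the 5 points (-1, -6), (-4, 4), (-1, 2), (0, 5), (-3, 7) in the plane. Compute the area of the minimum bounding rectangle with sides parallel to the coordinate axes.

x ranges over [-4, 0], width 4.
y ranges over [-6, 7], height 13.
Area = 4 × 13 = 52.

52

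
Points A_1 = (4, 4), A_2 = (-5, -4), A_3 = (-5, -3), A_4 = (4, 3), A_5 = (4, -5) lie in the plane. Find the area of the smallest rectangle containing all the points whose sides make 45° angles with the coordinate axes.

In coordinates u = x + y, v = x − y the rectangle is axis-aligned; the map (x,y)→(u,v) scales areas by 2.
u-values: 8, -9, -8, 7, -1; range = 8 − (-9) = 17.
v-values: 0, -1, -2, 1, 9; range = 9 − (-2) = 11.
Area = (17 × 11) / 2 = 93.5.

93.5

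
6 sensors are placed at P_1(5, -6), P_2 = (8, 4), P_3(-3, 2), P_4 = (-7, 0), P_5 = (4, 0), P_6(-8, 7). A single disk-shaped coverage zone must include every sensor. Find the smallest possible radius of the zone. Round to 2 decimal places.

The minimum enclosing circle of a finite set is fixed by two of the points (as a diameter) or three (as a circumcircle).
The minimum enclosing circle is determined by three boundary points: P_1, P_2, P_6.
Their circumcentre is (-21/26, 31/26) with r² = 28885/338.
The farthest remaining point P_4 is at distance² 13441/338 ≤ 28885/338.
r = √(28885/338) ≈ 9.24.

9.24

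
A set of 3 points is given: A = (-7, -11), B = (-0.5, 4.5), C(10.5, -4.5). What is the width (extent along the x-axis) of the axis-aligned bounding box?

max x = 10.5, min x = -7, so width = 17.5.

17.5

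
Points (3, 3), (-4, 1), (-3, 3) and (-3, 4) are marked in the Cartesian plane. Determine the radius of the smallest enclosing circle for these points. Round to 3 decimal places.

3.640

The minimum enclosing circle of a finite set is fixed by two of the points (as a diameter) or three (as a circumcircle).
The farthest pair is (3, 3)–(-4, 1) with squared distance 53. The circle on this segment as diameter has centre (-0.5, 2) and r² = 53/4 = 13.25.
Check (-3, 3): distance² to centre = 7.25 ≤ 13.25, so it lies inside.
All remaining points lie in this disk, and no smaller disk contains both endpoints, so this is the minimum enclosing circle.
r = √(13.25) ≈ 3.640.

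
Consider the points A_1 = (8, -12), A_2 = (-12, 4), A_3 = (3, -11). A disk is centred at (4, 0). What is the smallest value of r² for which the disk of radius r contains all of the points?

The required radius is the distance from (4, 0) to the farthest point.
Squared distances: 160, 272, 122.
Maximum is 272, attained at A_2.

272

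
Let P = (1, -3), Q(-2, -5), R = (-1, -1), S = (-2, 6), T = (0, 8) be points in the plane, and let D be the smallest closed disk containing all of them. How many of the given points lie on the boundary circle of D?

By Welzl's lemma the MEC is supported by two points (diametrically opposite) or three points (on a circumcircle).
The farthest pair is Q–T with squared distance 173. The circle on this segment as diameter has centre (-1, 1.5) and r² = 173/4 = 43.25.
Check P: distance² to centre = 24.25 ≤ 43.25, so it lies inside.
All remaining points lie in this disk, and no smaller disk contains both endpoints, so this is the minimum enclosing circle.
The points at distance exactly r from the centre are Q, T — 2 points.

2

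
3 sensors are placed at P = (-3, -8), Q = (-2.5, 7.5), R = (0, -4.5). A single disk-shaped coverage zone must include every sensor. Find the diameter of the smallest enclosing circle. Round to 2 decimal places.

15.51

Side lengths²: PQ² = 240.5, PR² = 21.25, QR² = 150.25.
Since PQ² = 240.5 ≥ 150.25 + 21.25 = 171.5, the angle opposite PQ is not acute, so the smallest enclosing circle has PQ as diameter.
Centre = midpoint of PQ = (-2.75, -0.25), r² = 240.5/4 = 60.125.
Diameter = 2r = 2√(60.125) ≈ 15.51.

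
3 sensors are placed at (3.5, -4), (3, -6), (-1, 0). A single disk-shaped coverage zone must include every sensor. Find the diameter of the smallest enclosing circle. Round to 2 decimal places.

7.21

Call the three points A, B, C in the order given.
Side lengths²: AB² = 4.25, AC² = 36.25, BC² = 52.
Since BC² = 52 ≥ 36.25 + 4.25 = 40.5, the angle opposite BC is not acute, so the smallest enclosing circle has BC as diameter.
Centre = midpoint of BC = (1, -3), r² = 52/4 = 13.
Diameter = 2r = 2√13 ≈ 7.21.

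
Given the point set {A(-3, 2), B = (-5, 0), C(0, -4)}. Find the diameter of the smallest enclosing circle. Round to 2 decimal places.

Side lengths²: AB² = 8, AC² = 45, BC² = 41.
Since AC² = 45 < 41 + 8 = 49, the triangle is acute, so the smallest enclosing circle is the circumcircle.
Circumcentre = (-11/6, -7/6), r² = 205/18.
Diameter = 2r = 2√(205/18) ≈ 6.75.

6.75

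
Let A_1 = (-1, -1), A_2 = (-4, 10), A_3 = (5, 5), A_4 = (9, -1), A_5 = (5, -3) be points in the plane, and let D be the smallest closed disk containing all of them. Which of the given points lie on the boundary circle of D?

The minimum enclosing circle of a finite set is fixed by two of the points (as a diameter) or three (as a circumcircle).
The farthest pair is A_2–A_4 with squared distance 290. The circle on this segment as diameter has centre (2.5, 4.5) and r² = 290/4 = 72.5.
Check A_1: distance² to centre = 42.5 ≤ 72.5, so it lies inside.
All remaining points lie in this disk, and no smaller disk contains both endpoints, so this is the minimum enclosing circle.
The points at distance exactly r from the centre are A_2, A_4 — 2 points.

A_2, A_4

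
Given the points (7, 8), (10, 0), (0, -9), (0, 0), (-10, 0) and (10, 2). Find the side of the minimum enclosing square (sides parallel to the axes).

20

The bounding box has width 20 and height 17.
An axis-aligned square enclosing the set must have side ≥ max(width, height).
So the minimum side is max(20, 17) = 20.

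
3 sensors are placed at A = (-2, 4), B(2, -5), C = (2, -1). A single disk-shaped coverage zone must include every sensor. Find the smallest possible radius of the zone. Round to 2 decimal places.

4.92

Side lengths²: AB² = 97, AC² = 41, BC² = 16.
Since AB² = 97 ≥ 41 + 16 = 57, the angle opposite AB is not acute, so the smallest enclosing circle has AB as diameter.
Centre = midpoint of AB = (0, -0.5), r² = 97/4 = 24.25.
r = √(24.25) ≈ 4.92.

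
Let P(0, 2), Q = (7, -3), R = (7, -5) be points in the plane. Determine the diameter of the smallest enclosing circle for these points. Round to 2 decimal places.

Side lengths²: PQ² = 74, PR² = 98, QR² = 4.
Since PR² = 98 ≥ 74 + 4 = 78, the angle opposite PR is not acute, so the smallest enclosing circle has PR as diameter.
Centre = midpoint of PR = (3.5, -1.5), r² = 98/4 = 24.5.
Diameter = 2r = 2√(24.5) ≈ 9.90.

9.90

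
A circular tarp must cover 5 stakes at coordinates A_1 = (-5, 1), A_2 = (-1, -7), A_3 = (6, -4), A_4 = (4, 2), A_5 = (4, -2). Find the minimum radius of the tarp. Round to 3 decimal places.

A smallest enclosing disk is always determined by at most three of the input points on its boundary.
The farthest pair is A_1–A_3 with squared distance 146. The circle on this segment as diameter has centre (0.5, -1.5) and r² = 146/4 = 36.5.
Check A_2: distance² to centre = 32.5 ≤ 36.5, so it lies inside.
All remaining points lie in this disk, and no smaller disk contains both endpoints, so this is the minimum enclosing circle.
r = √(36.5) ≈ 6.042.

6.042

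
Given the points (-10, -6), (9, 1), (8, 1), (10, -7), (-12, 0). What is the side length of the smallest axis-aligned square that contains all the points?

The bounding box has width 22 and height 8.
An axis-aligned square enclosing the set must have side ≥ max(width, height).
So the minimum side is max(22, 8) = 22.

22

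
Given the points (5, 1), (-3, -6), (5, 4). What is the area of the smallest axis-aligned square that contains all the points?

The bounding box has width 8 and height 10.
An axis-aligned square enclosing the set must have side ≥ max(width, height).
So the minimum side is max(8, 10) = 10.
Area = 10² = 100.

100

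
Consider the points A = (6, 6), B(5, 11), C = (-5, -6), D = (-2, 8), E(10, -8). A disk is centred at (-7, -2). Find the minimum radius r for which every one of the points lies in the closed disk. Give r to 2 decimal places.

The required radius is the distance from (-7, -2) to the farthest point.
Squared distances: 233, 313, 20, 125, 325.
Maximum is 325, attained at E.
r = √325 ≈ 18.03.

18.03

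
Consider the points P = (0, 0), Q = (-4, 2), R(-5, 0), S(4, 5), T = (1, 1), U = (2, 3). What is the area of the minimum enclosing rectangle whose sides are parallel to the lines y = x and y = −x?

42

In coordinates u = x + y, v = x − y the rectangle is axis-aligned; the map (x,y)→(u,v) scales areas by 2.
u-values: 0, -2, -5, 9, 2, 5; range = 9 − (-5) = 14.
v-values: 0, -6, -5, -1, 0, -1; range = 0 − (-6) = 6.
Area = (14 × 6) / 2 = 42.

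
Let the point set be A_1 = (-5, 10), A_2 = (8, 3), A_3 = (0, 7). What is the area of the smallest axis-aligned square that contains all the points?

169

The bounding box has width 13 and height 7.
An axis-aligned square enclosing the set must have side ≥ max(width, height).
So the minimum side is max(13, 7) = 13.
Area = 13² = 169.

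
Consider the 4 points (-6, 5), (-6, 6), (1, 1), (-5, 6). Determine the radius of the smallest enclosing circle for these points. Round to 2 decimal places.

A smallest enclosing disk is always determined by at most three of the input points on its boundary.
The farthest pair is (-6, 6)–(1, 1) with squared distance 74. The circle on this segment as diameter has centre (-2.5, 3.5) and r² = 74/4 = 18.5.
Check (-6, 5): distance² to centre = 14.5 ≤ 18.5, so it lies inside.
All remaining points lie in this disk, and no smaller disk contains both endpoints, so this is the minimum enclosing circle.
r = √(18.5) ≈ 4.30.

4.30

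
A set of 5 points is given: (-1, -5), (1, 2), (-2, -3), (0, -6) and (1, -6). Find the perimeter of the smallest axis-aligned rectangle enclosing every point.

Width = max x − min x = 1 − (-2) = 3.
Height = max y − min y = 2 − (-6) = 8.
Perimeter = 2(3 + 8) = 22.

22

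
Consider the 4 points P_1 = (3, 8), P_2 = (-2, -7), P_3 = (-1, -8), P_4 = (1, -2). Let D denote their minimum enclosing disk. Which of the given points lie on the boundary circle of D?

A smallest enclosing disk is always determined by at most three of the input points on its boundary.
The farthest pair is P_1–P_3 with squared distance 272. The circle on this segment as diameter has centre (1, 0) and r² = 272/4 = 68.
Check P_2: distance² to centre = 58 ≤ 68, so it lies inside.
All remaining points lie in this disk, and no smaller disk contains both endpoints, so this is the minimum enclosing circle.
The points at distance exactly r from the centre are P_1, P_3 — 2 points.

P_1, P_3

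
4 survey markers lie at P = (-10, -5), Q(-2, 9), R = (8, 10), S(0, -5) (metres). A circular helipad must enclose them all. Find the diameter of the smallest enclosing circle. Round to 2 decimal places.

23.43

By Welzl's lemma the MEC is supported by two points (diametrically opposite) or three points (on a circumcircle).
The farthest pair is P–R with squared distance 549. The circle on this segment as diameter has centre (-1, 2.5) and r² = 549/4 = 137.25.
Check Q: distance² to centre = 43.25 ≤ 137.25, so it lies inside.
All remaining points lie in this disk, and no smaller disk contains both endpoints, so this is the minimum enclosing circle.
Diameter = 2r = 2√(137.25) ≈ 23.43.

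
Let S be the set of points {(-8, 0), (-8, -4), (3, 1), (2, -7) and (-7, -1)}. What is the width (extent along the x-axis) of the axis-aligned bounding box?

max x = 3, min x = -8, so width = 11.

11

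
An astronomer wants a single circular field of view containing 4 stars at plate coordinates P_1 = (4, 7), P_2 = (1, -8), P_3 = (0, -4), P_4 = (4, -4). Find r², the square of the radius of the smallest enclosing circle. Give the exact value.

The farthest pair is P_1–P_2 with squared distance 234. The circle on this segment as diameter has centre (2.5, -0.5) and r² = 234/4 = 58.5.
Check P_3: distance² to centre = 18.5 ≤ 58.5, so it lies inside.
All remaining points lie in this disk, and no smaller disk contains both endpoints, so this is the minimum enclosing circle.

58.5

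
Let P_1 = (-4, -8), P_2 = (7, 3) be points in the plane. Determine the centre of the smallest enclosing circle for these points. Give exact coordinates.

(1.5, -2.5)

The smallest circle enclosing two points has them as diameter endpoints.
Centre = midpoint = (1.5, -2.5); r² = |P_1P_2|²/4 = 242/4 = 60.5.
Centre = (1.5, -2.5).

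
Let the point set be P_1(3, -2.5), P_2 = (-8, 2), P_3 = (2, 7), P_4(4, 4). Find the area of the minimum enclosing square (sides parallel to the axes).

144

The bounding box has width 12 and height 9.5.
An axis-aligned square enclosing the set must have side ≥ max(width, height).
So the minimum side is max(12, 9.5) = 12.
Area = 12² = 144.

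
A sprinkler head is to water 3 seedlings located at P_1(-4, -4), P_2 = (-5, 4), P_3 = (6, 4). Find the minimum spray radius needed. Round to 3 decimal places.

Side lengths²: P_1P_2² = 65, P_1P_3² = 164, P_2P_3² = 121.
Since P_1P_3² = 164 < 121 + 65 = 186, the triangle is acute, so the smallest enclosing circle is the circumcircle.
Circumcentre = (0.5, 0.625), r² = 41.640625.
r = √(41.640625) ≈ 6.453.

6.453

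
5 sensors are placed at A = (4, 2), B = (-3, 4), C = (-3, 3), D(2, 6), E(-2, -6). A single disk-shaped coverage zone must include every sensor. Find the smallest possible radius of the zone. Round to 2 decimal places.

6.32

By Welzl's lemma the MEC is supported by two points (diametrically opposite) or three points (on a circumcircle).
The farthest pair is D–E with squared distance 160. The circle on this segment as diameter has centre (0, 0) and r² = 160/4 = 40.
Check A: distance² to centre = 20 ≤ 40, so it lies inside.
All remaining points lie in this disk, and no smaller disk contains both endpoints, so this is the minimum enclosing circle.
r = √40 ≈ 6.32.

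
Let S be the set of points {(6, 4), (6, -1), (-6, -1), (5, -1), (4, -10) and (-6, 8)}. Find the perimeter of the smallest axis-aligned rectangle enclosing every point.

60

Width = max x − min x = 6 − (-6) = 12.
Height = max y − min y = 8 − (-10) = 18.
Perimeter = 2(12 + 18) = 60.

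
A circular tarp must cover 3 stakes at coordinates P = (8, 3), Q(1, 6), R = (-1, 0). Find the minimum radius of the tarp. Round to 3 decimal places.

4.760

Side lengths²: PQ² = 58, PR² = 90, QR² = 40.
Since PR² = 90 < 58 + 40 = 98, the triangle is acute, so the smallest enclosing circle is the circumcircle.
Circumcentre = (3.375, 1.875), r² = 22.65625.
r = √(22.65625) ≈ 4.760.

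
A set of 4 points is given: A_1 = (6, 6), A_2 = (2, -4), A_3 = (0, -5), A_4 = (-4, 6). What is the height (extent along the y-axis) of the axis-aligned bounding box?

max y = 6, min y = -5, so height = 11.

11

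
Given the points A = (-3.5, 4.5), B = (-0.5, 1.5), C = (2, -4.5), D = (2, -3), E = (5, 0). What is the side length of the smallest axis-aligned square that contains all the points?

9

The bounding box has width 8.5 and height 9.
An axis-aligned square enclosing the set must have side ≥ max(width, height).
So the minimum side is max(8.5, 9) = 9.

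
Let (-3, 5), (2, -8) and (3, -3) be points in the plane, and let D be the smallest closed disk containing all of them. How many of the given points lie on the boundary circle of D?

2

Call the three points A, B, C in the order given.
Side lengths²: AB² = 194, AC² = 100, BC² = 26.
Since AB² = 194 ≥ 100 + 26 = 126, the angle opposite AB is not acute, so the smallest enclosing circle has AB as diameter.
Centre = midpoint of AB = (-0.5, -1.5), r² = 194/4 = 48.5.
The points at distance exactly r from the centre are (-3, 5), (2, -8) — 2 points.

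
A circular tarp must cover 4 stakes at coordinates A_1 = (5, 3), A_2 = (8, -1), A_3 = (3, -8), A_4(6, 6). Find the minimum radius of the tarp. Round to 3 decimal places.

The farthest pair is A_3–A_4 with squared distance 205. The circle on this segment as diameter has centre (4.5, -1) and r² = 205/4 = 51.25.
Check A_1: distance² to centre = 16.25 ≤ 51.25, so it lies inside.
All remaining points lie in this disk, and no smaller disk contains both endpoints, so this is the minimum enclosing circle.
r = √(51.25) ≈ 7.159.

7.159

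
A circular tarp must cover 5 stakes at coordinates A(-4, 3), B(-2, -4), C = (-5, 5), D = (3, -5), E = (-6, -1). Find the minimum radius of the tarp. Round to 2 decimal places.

6.40

By Welzl's lemma the MEC is supported by two points (diametrically opposite) or three points (on a circumcircle).
The farthest pair is C–D with squared distance 164. The circle on this segment as diameter has centre (-1, 0) and r² = 164/4 = 41.
Check A: distance² to centre = 18 ≤ 41, so it lies inside.
All remaining points lie in this disk, and no smaller disk contains both endpoints, so this is the minimum enclosing circle.
r = √41 ≈ 6.40.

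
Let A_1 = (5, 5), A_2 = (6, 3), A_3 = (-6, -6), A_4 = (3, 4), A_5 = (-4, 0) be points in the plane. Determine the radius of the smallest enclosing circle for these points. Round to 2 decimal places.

7.78

The farthest pair is A_1–A_3 with squared distance 242. The circle on this segment as diameter has centre (-0.5, -0.5) and r² = 242/4 = 60.5.
Check A_2: distance² to centre = 54.5 ≤ 60.5, so it lies inside.
All remaining points lie in this disk, and no smaller disk contains both endpoints, so this is the minimum enclosing circle.
r = √(60.5) ≈ 7.78.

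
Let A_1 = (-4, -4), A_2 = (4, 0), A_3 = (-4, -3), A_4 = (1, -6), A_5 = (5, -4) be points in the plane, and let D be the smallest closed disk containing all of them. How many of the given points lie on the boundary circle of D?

The minimum enclosing circle of a finite set is fixed by two of the points (as a diameter) or three (as a circumcircle).
The minimum enclosing circle is determined by three boundary points: A_1, A_2, A_5.
Their circumcentre is (0.5, -3) with r² = 21.25.
The farthest remaining point A_3 is at distance² 20.25 ≤ 21.25.
The points at distance exactly r from the centre are A_1, A_2, A_5 — 3 points.

3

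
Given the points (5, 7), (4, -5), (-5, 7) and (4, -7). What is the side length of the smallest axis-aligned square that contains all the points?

The bounding box has width 10 and height 14.
An axis-aligned square enclosing the set must have side ≥ max(width, height).
So the minimum side is max(10, 14) = 14.

14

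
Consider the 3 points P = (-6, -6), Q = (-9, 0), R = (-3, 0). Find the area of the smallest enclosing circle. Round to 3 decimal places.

44.179

Side lengths²: PQ² = 45, PR² = 45, QR² = 36.
Since PR² = 45 < 45 + 36 = 81, the triangle is acute, so the smallest enclosing circle is the circumcircle.
Circumcentre = (-6, -2.25), r² = 14.0625.
Area = π·r² = π·14.0625 ≈ 44.179.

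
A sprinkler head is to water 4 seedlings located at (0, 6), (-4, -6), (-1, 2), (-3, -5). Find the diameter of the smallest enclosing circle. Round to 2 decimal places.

The minimum enclosing circle of a finite set is fixed by two of the points (as a diameter) or three (as a circumcircle).
The farthest pair is (0, 6)–(-4, -6) with squared distance 160. The circle on this segment as diameter has centre (-2, 0) and r² = 160/4 = 40.
Check (-1, 2): distance² to centre = 5 ≤ 40, so it lies inside.
All remaining points lie in this disk, and no smaller disk contains both endpoints, so this is the minimum enclosing circle.
Diameter = 2r = 2√40 ≈ 12.65.

12.65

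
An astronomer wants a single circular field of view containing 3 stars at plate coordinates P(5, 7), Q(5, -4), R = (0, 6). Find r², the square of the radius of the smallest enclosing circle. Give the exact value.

32.5

Side lengths²: PQ² = 121, PR² = 26, QR² = 125.
Since QR² = 125 < 121 + 26 = 147, the triangle is acute, so the smallest enclosing circle is the circumcircle.
Circumcentre = (3.5, 1.5), r² = 32.5.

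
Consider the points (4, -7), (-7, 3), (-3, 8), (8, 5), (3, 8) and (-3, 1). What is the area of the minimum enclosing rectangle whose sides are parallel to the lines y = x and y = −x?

In coordinates u = x + y, v = x − y the rectangle is axis-aligned; the map (x,y)→(u,v) scales areas by 2.
u-values: -3, -4, 5, 13, 11, -2; range = 13 − (-4) = 17.
v-values: 11, -10, -11, 3, -5, -4; range = 11 − (-11) = 22.
Area = (17 × 22) / 2 = 187.

187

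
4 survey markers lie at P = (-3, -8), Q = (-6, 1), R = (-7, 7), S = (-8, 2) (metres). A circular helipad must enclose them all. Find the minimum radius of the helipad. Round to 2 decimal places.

The minimum enclosing circle of a finite set is fixed by two of the points (as a diameter) or three (as a circumcircle).
The farthest pair is P–R with squared distance 241. The circle on this segment as diameter has centre (-5, -0.5) and r² = 241/4 = 60.25.
Check Q: distance² to centre = 3.25 ≤ 60.25, so it lies inside.
All remaining points lie in this disk, and no smaller disk contains both endpoints, so this is the minimum enclosing circle.
r = √(60.25) ≈ 7.76.

7.76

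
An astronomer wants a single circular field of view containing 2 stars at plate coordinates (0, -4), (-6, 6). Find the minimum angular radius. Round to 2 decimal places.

The smallest circle enclosing two points has them as diameter endpoints.
Centre = midpoint = (-3, 1); r² = |(0, -4)−(-6, 6)|²/4 = 136/4 = 34.
r = √34 ≈ 5.83.

5.83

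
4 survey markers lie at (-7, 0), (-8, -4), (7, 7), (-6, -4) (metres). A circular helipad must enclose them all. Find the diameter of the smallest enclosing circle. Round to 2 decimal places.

18.60

By Welzl's lemma the MEC is supported by two points (diametrically opposite) or three points (on a circumcircle).
The farthest pair is (-8, -4)–(7, 7) with squared distance 346. The circle on this segment as diameter has centre (-0.5, 1.5) and r² = 346/4 = 86.5.
Check (-7, 0): distance² to centre = 44.5 ≤ 86.5, so it lies inside.
All remaining points lie in this disk, and no smaller disk contains both endpoints, so this is the minimum enclosing circle.
Diameter = 2r = 2√(86.5) ≈ 18.60.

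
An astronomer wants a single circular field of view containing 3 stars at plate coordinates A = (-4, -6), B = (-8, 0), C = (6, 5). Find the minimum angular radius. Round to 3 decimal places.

Side lengths²: AB² = 52, AC² = 221, BC² = 221.
Since BC² = 221 < 221 + 52 = 273, the triangle is acute, so the smallest enclosing circle is the circumcircle.
Circumcentre = (-0.375, 0.75), r² = 58.703125.
r = √(58.703125) ≈ 7.662.

7.662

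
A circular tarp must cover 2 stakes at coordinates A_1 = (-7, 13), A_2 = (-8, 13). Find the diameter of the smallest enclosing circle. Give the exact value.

The smallest circle enclosing two points has them as diameter endpoints.
Centre = midpoint = (-7.5, 13); r² = |A_1A_2|²/4 = 1/4 = 0.25.
Diameter = 2r = 2√(0.25) = 1.

1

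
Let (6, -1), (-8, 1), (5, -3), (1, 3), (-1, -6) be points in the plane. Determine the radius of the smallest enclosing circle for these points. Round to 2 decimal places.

By Welzl's lemma the MEC is supported by two points (diametrically opposite) or three points (on a circumcircle).
The farthest pair is (6, -1)–(-8, 1) with squared distance 200. The circle on this segment as diameter has centre (-1, 0) and r² = 200/4 = 50.
Check (5, -3): distance² to centre = 45 ≤ 50, so it lies inside.
All remaining points lie in this disk, and no smaller disk contains both endpoints, so this is the minimum enclosing circle.
r = √50 ≈ 7.07.

7.07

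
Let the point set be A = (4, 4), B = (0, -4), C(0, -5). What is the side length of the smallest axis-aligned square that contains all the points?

9

The bounding box has width 4 and height 9.
An axis-aligned square enclosing the set must have side ≥ max(width, height).
So the minimum side is max(4, 9) = 9.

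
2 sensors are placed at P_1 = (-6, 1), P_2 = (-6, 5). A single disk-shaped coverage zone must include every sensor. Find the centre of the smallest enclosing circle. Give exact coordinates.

The smallest circle enclosing two points has them as diameter endpoints.
Centre = midpoint = (-6, 3); r² = |P_1P_2|²/4 = 16/4 = 4.
Centre = (-6, 3).

(-6, 3)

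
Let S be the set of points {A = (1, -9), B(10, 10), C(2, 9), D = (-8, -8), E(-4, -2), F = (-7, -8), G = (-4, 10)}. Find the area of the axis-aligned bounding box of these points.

342

x ranges over [-8, 10], width 18.
y ranges over [-9, 10], height 19.
Area = 18 × 19 = 342.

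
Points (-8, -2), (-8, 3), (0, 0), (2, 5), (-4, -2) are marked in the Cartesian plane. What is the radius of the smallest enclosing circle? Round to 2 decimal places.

6.10

A smallest enclosing disk is always determined by at most three of the input points on its boundary.
The farthest pair is (-8, -2)–(2, 5) with squared distance 149. The circle on this segment as diameter has centre (-3, 1.5) and r² = 149/4 = 37.25.
Check (-8, 3): distance² to centre = 27.25 ≤ 37.25, so it lies inside.
All remaining points lie in this disk, and no smaller disk contains both endpoints, so this is the minimum enclosing circle.
r = √(37.25) ≈ 6.10.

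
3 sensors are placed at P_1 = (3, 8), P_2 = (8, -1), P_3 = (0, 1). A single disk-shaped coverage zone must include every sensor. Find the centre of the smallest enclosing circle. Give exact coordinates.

(148/31, 96/31)

Side lengths²: P_1P_2² = 106, P_1P_3² = 58, P_2P_3² = 68.
Since P_1P_2² = 106 < 68 + 58 = 126, the triangle is acute, so the smallest enclosing circle is the circumcircle.
Circumcentre = (148/31, 96/31), r² = 26129/961.
Centre = (148/31, 96/31).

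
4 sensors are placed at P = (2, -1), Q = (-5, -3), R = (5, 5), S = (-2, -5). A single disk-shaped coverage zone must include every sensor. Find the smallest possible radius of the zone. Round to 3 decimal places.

6.403

The minimum enclosing circle of a finite set is fixed by two of the points (as a diameter) or three (as a circumcircle).
The farthest pair is Q–R with squared distance 164. The circle on this segment as diameter has centre (0, 1) and r² = 164/4 = 41.
Check P: distance² to centre = 8 ≤ 41, so it lies inside.
All remaining points lie in this disk, and no smaller disk contains both endpoints, so this is the minimum enclosing circle.
r = √41 ≈ 6.403.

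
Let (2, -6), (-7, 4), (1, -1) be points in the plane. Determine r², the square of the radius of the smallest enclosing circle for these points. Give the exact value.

45.25

Call the three points A, B, C in the order given.
Side lengths²: AB² = 181, AC² = 26, BC² = 89.
Since AB² = 181 ≥ 89 + 26 = 115, the angle opposite AB is not acute, so the smallest enclosing circle has AB as diameter.
Centre = midpoint of AB = (-2.5, -1), r² = 181/4 = 45.25.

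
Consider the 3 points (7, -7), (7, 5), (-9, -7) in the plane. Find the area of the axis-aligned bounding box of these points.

x ranges over [-9, 7], width 16.
y ranges over [-7, 5], height 12.
Area = 16 × 12 = 192.

192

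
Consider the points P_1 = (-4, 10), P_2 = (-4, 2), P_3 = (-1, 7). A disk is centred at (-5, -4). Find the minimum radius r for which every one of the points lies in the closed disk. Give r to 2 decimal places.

The required radius is the distance from (-5, -4) to the farthest point.
Squared distances: 197, 37, 137.
Maximum is 197, attained at P_1.
r = √197 ≈ 14.04.

14.04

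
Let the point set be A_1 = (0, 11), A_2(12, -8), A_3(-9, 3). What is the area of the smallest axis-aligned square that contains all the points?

441

The bounding box has width 21 and height 19.
An axis-aligned square enclosing the set must have side ≥ max(width, height).
So the minimum side is max(21, 19) = 21.
Area = 21² = 441.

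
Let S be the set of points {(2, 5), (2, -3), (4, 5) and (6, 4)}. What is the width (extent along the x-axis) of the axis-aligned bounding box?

4

max x = 6, min x = 2, so width = 4.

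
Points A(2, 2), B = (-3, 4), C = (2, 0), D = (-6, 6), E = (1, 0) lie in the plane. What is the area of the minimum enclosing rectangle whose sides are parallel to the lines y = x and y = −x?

In coordinates u = x + y, v = x − y the rectangle is axis-aligned; the map (x,y)→(u,v) scales areas by 2.
u-values: 4, 1, 2, 0, 1; range = 4 − 0 = 4.
v-values: 0, -7, 2, -12, 1; range = 2 − (-12) = 14.
Area = (4 × 14) / 2 = 28.

28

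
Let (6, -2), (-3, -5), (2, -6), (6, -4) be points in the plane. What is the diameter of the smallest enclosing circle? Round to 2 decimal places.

By Welzl's lemma the MEC is supported by two points (diametrically opposite) or three points (on a circumcircle).
The farthest pair is (6, -2)–(-3, -5) with squared distance 90. The circle on this segment as diameter has centre (1.5, -3.5) and r² = 90/4 = 22.5.
Check (2, -6): distance² to centre = 6.5 ≤ 22.5, so it lies inside.
All remaining points lie in this disk, and no smaller disk contains both endpoints, so this is the minimum enclosing circle.
Diameter = 2r = 2√(22.5) ≈ 9.49.

9.49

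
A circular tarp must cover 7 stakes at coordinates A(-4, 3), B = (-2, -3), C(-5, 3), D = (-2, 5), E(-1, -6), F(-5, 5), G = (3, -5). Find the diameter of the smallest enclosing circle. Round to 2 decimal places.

A smallest enclosing disk is always determined by at most three of the input points on its boundary.
The farthest pair is F–G with squared distance 164. The circle on this segment as diameter has centre (-1, 0) and r² = 164/4 = 41.
Check A: distance² to centre = 18 ≤ 41, so it lies inside.
All remaining points lie in this disk, and no smaller disk contains both endpoints, so this is the minimum enclosing circle.
Diameter = 2r = 2√41 ≈ 12.81.

12.81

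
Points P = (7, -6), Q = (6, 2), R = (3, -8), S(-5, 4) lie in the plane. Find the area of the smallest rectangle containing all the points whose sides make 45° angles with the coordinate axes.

In coordinates u = x + y, v = x − y the rectangle is axis-aligned; the map (x,y)→(u,v) scales areas by 2.
u-values: 1, 8, -5, -1; range = 8 − (-5) = 13.
v-values: 13, 4, 11, -9; range = 13 − (-9) = 22.
Area = (13 × 22) / 2 = 143.

143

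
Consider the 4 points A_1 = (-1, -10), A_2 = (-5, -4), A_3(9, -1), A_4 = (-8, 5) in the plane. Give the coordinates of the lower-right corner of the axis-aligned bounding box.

(9, -10)

x-range [-8, 9], y-range [-10, 5].
The lower-right corner is (9, -10).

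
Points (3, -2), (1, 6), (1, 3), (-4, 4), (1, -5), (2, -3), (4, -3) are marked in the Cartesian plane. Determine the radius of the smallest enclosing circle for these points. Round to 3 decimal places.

5.544

By Welzl's lemma the MEC is supported by two points (diametrically opposite) or three points (on a circumcircle).
The minimum enclosing circle is determined by three boundary points: (1, 6), (-4, 4), (1, -5).
Their circumcentre is (0.3, 0.5) with r² = 30.74.
The farthest remaining point (4, -3) is at distance² 25.94 ≤ 30.74.
r = √(30.74) ≈ 5.544.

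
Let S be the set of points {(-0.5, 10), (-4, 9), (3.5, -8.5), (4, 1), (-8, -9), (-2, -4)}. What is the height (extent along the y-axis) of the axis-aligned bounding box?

max y = 10, min y = -9, so height = 19.

19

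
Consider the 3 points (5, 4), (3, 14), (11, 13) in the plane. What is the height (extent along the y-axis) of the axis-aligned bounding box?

max y = 14, min y = 4, so height = 10.

10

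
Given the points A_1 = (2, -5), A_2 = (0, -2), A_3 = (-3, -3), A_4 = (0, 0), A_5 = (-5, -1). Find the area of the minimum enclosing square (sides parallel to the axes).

49

The bounding box has width 7 and height 5.
An axis-aligned square enclosing the set must have side ≥ max(width, height).
So the minimum side is max(7, 5) = 7.
Area = 7² = 49.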